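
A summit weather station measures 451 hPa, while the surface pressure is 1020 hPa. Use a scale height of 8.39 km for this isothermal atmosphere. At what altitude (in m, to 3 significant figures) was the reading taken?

z ≈ 6850 m

Invert the barometric formula: z = H ln(P₀/P).
P₀/P = 1020/451 = 2.2616; ln(2.2616) = 0.81607.
z = 8390.0 × 0.81607 = 6846.8 m.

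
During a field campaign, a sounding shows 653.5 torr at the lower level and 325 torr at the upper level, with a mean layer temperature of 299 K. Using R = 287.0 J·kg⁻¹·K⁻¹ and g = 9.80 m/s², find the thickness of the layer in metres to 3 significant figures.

Δz ≈ 6120 m

Hypsometric equation: Δz = (R T̄/g) ln(P₁/P₂).
R T̄/g = 287.0 × 299 / 9.80 = 8756.4 m.
ln(653.5/325) = ln(2.0108) = 0.69853.
Δz = 8756.4 × 0.69853 = 6116.6 m.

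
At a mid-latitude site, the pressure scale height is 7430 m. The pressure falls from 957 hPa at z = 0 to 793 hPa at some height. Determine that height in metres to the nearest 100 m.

z ≈ 1400 m

Invert the barometric formula: z = H ln(P₀/P).
P₀/P = 957/793 = 1.2068; ln(1.2068) = 0.18797.
z = 7430.0 × 0.18797 = 1396.6 m.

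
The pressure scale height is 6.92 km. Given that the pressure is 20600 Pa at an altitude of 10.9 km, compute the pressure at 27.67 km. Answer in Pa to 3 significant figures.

Between two levels, P₂ = P₁ exp(−Δz/H) with Δz = z₂ − z₁.
Δz = 27670 − 10900 = 16770 m; Δz/H = 16770/6920.0 = 2.4234.
P₂ = 20600 × exp(−2.4234) = 20600 × 0.088620 = 1825.6 Pa.

P ≈ 1830 Pa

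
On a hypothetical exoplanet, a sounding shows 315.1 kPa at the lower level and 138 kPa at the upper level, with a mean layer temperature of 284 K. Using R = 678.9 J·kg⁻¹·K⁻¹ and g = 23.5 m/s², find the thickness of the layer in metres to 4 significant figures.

Δz ≈ 6774 m

Hypsometric equation: Δz = (R T̄/g) ln(P₁/P₂).
R T̄/g = 678.9 × 284 / 23.5 = 8204.6 m.
ln(315.1/138) = ln(2.2833) = 0.82562.
Δz = 8204.6 × 0.82562 = 6773.9 m.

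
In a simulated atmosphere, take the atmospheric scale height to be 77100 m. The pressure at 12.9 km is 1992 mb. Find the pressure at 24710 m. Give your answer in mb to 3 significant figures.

P ≈ 1710 mb

Between two levels, P₂ = P₁ exp(−Δz/H) with Δz = z₂ − z₁.
Δz = 24710 − 12900 = 11810 m; Δz/H = 11810/77100 = 0.15318.
P₂ = 1992 × exp(−0.15318) = 1992 × 0.85798 = 1709.1 mb.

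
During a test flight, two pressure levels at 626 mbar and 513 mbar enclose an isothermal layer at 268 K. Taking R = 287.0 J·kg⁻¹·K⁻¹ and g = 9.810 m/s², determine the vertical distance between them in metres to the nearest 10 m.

Δz ≈ 1560 m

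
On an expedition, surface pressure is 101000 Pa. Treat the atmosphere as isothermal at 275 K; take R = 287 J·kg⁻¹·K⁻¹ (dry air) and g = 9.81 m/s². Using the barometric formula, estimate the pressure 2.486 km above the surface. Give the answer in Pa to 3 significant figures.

P ≈ 74200 Pa

Scale height: H = RT/g = 287 × 275 / 9.81 = 8045.4 m.
Barometric formula: P = P₀ exp(−z/H).
z/H = 2486.0/8045.4 = 0.30900; exp(−0.30900) = 0.73418.
P = 101000 × 0.73418 = 74152 Pa.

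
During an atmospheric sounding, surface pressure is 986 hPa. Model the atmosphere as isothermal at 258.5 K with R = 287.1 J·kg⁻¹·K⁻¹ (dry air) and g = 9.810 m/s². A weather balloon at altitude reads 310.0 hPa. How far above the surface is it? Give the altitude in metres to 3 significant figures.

z ≈ 8750 m

Scale height: H = RT/g = 287.1 × 258.5 / 9.810 = 7565.3 m.
Invert the barometric formula: z = H ln(P₀/P).
P₀/P = 986/310.0 = 3.1806; ln(3.1806) = 1.1571.
z = 7565.3 × 1.1571 = 8753.8 m.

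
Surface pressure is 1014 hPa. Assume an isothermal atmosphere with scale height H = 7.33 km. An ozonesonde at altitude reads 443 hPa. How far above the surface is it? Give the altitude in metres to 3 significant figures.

Invert the barometric formula: z = H ln(P₀/P).
P₀/P = 1014/443 = 2.2889; ln(2.2889) = 0.82807.
z = 7330.0 × 0.82807 = 6069.8 m.

z ≈ 6070 m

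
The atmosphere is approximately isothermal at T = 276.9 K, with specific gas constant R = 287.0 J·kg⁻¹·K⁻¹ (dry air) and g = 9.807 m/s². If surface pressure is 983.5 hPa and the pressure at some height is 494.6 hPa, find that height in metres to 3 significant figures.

z ≈ 5570 m

Scale height: H = RT/g = 287.0 × 276.9 / 9.807 = 8103.4 m.
Invert the barometric formula: z = H ln(P₀/P).
P₀/P = 983.5/494.6 = 1.9885; ln(1.9885) = 0.68738.
z = 8103.4 × 0.68738 = 5570.1 m.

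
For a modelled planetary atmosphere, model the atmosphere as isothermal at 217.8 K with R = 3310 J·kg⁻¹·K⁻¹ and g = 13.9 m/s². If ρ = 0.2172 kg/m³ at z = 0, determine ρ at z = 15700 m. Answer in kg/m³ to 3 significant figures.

ρ ≈ 0.160 kg/m³

Scale height: H = RT/g = 3310 × 217.8 / 13.9 = 51865 m.
In an isothermal atmosphere, density decays like pressure: ρ = ρ₀ exp(−z/H).
z/H = 15700/51865 = 0.30271; exp(−0.30271) = 0.73881.
ρ = 0.2172 × 0.73881 = 0.16047 kg/m³.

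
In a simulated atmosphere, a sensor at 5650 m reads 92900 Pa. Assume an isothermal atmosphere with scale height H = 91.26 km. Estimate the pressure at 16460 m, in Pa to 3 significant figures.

Between two levels, P₂ = P₁ exp(−Δz/H) with Δz = z₂ − z₁.
Δz = 16460 − 5650.0 = 10810 m; Δz/H = 10810/91260 = 0.11845.
P₂ = 92900 × exp(−0.11845) = 92900 × 0.88830 = 82523 Pa.

P ≈ 82500 Pa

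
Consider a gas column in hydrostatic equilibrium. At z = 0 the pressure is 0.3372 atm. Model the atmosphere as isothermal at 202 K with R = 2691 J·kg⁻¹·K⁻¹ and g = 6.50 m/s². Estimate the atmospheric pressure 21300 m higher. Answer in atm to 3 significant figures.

P ≈ 0.261 atm

Scale height: H = RT/g = 2691 × 202 / 6.50 = 83628 m.
Barometric formula: P = P₀ exp(−z/H).
z/H = 21300/83628 = 0.25470; exp(−0.25470) = 0.77515.
P = 0.3372 × 0.77515 = 0.26138 atm.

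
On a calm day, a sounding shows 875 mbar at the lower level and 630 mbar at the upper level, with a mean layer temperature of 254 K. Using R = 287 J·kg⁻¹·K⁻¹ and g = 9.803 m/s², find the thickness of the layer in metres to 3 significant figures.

Δz ≈ 2440 m

Hypsometric equation: Δz = (R T̄/g) ln(P₁/P₂).
R T̄/g = 287 × 254 / 9.803 = 7436.3 m.
ln(875/630) = ln(1.3889) = 0.32851.
Δz = 7436.3 × 0.32851 = 2442.9 m.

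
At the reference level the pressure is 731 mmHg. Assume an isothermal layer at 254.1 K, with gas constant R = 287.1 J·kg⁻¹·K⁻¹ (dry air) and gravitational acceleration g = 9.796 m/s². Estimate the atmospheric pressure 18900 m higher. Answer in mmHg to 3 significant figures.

Scale height: H = RT/g = 287.1 × 254.1 / 9.796 = 7447.1 m.
Barometric formula: P = P₀ exp(−z/H).
z/H = 18900/7447.1 = 2.5379; exp(−2.5379) = 0.079032.
P = 731 × 0.079032 = 57.772 mmHg.

P ≈ 57.8 mmHg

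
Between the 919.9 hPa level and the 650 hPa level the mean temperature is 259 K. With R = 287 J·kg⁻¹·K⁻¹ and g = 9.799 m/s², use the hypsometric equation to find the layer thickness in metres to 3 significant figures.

Δz ≈ 2630 m

Hypsometric equation: Δz = (R T̄/g) ln(P₁/P₂).
R T̄/g = 287 × 259 / 9.799 = 7585.8 m.
ln(919.9/650) = ln(1.4152) = 0.34727.
Δz = 7585.8 × 0.34727 = 2634.3 m.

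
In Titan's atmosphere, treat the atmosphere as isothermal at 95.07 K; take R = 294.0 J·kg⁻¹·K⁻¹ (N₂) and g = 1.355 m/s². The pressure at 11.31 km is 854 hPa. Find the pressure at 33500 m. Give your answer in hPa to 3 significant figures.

P ≈ 291 hPa

Scale height: H = RT/g = 294.0 × 95.07 / 1.355 = 20628 m.
Between two levels, P₂ = P₁ exp(−Δz/H) with Δz = z₂ − z₁.
Δz = 33500 − 11310 = 22190 m; Δz/H = 22190/20628 = 1.0757.
P₂ = 854 × exp(−1.0757) = 854 × 0.34106 = 291.27 hPa.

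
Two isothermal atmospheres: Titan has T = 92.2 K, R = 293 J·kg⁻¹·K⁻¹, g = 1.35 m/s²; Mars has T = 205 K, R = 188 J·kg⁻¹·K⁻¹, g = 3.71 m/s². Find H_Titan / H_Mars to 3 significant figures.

H = RT/g for each body.
H_Titan = 293 × 92.2 / 1.35 = 20011 m.
H_Mars = 188 × 205 / 3.71 = 10388 m.
H_Titan/H_Mars = 20011/10388 = 1.9264.

H_Titan/H_Mars ≈ 1.93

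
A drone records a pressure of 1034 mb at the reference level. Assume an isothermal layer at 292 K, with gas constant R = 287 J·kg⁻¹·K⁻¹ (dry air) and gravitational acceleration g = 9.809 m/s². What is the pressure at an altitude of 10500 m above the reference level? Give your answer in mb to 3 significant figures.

P ≈ 303 mb

Scale height: H = RT/g = 287 × 292 / 9.809 = 8543.6 m.
Barometric formula: P = P₀ exp(−z/H).
z/H = 10500/8543.6 = 1.2290; exp(−1.2290) = 0.29259.
P = 1034 × 0.29259 = 302.54 mb.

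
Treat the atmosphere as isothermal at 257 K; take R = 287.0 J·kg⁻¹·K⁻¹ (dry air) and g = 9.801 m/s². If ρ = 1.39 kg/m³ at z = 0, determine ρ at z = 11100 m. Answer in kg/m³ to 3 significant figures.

Scale height: H = RT/g = 287.0 × 257 / 9.801 = 7525.7 m.
In an isothermal atmosphere, density decays like pressure: ρ = ρ₀ exp(−z/H).
z/H = 11100/7525.7 = 1.4749; exp(−1.4749) = 0.22880.
ρ = 1.39 × 0.22880 = 0.31803 kg/m³.

ρ ≈ 0.318 kg/m³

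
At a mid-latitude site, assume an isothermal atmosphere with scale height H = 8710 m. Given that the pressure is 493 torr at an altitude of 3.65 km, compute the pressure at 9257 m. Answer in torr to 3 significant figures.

Between two levels, P₂ = P₁ exp(−Δz/H) with Δz = z₂ − z₁.
Δz = 9257.0 − 3650.0 = 5607.0 m; Δz/H = 5607.0/8710.0 = 0.64374.
P₂ = 493 × exp(−0.64374) = 493 × 0.52532 = 258.98 torr.

P ≈ 259 torr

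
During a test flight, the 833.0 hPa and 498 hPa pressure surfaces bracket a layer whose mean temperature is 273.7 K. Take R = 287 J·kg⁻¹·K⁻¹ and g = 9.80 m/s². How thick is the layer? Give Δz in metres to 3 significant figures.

Δz ≈ 4120 m

Hypsometric equation: Δz = (R T̄/g) ln(P₁/P₂).
R T̄/g = 287 × 273.7 / 9.80 = 8015.5 m.
ln(833.0/498) = ln(1.6727) = 0.51444.
Δz = 8015.5 × 0.51444 = 4123.5 m.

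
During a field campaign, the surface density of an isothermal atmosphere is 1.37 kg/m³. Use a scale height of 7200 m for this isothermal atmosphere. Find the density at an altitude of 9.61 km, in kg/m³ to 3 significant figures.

ρ ≈ 0.361 kg/m³

In an isothermal atmosphere, density decays like pressure: ρ = ρ₀ exp(−z/H).
z/H = 9610.0/7200.0 = 1.3347; exp(−1.3347) = 0.26324.
ρ = 1.37 × 0.26324 = 0.36064 kg/m³.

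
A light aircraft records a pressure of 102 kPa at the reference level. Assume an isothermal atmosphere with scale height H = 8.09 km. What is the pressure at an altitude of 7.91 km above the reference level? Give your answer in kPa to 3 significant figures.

P ≈ 38.4 kPa

Barometric formula: P = P₀ exp(−z/H).
z/H = 7910.0/8090.0 = 0.97775; exp(−0.97775) = 0.37616.
P = 102 × 0.37616 = 38.368 kPa.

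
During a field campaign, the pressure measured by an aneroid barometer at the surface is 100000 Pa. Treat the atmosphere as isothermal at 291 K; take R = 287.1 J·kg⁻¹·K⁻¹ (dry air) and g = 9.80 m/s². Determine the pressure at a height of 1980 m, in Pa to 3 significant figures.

Scale height: H = RT/g = 287.1 × 291 / 9.80 = 8525.1 m.
Barometric formula: P = P₀ exp(−z/H).
z/H = 1980.0/8525.1 = 0.23226; exp(−0.23226) = 0.79274.
P = 100000 × 0.79274 = 79274 Pa.

P ≈ 79300 Pa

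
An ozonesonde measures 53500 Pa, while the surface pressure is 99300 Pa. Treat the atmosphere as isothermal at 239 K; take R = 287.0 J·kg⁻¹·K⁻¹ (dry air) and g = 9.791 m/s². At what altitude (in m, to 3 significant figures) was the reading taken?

z ≈ 4330 m

Scale height: H = RT/g = 287.0 × 239 / 9.791 = 7005.7 m.
Invert the barometric formula: z = H ln(P₀/P).
P₀/P = 99300/53500 = 1.8561; ln(1.8561) = 0.61848.
z = 7005.7 × 0.61848 = 4332.9 m.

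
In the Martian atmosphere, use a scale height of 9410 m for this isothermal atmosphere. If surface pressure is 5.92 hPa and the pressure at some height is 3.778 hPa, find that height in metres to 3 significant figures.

z ≈ 4230 m

Invert the barometric formula: z = H ln(P₀/P).
P₀/P = 5.92/3.778 = 1.5670; ln(1.5670) = 0.44916.
z = 9410.0 × 0.44916 = 4226.6 m.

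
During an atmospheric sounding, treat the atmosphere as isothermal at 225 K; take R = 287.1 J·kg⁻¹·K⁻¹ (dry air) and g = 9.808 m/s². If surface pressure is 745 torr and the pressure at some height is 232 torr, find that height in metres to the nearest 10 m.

z ≈ 7680 m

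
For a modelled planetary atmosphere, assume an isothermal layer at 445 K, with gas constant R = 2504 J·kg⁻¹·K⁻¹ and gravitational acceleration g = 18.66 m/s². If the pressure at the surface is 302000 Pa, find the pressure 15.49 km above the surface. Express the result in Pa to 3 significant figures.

P ≈ 233000 Pa

Scale height: H = RT/g = 2504 × 445 / 18.66 = 59715 m.
Barometric formula: P = P₀ exp(−z/H).
z/H = 15490/59715 = 0.25940; exp(−0.25940) = 0.77151.
P = 302000 × 0.77151 = 233000 Pa.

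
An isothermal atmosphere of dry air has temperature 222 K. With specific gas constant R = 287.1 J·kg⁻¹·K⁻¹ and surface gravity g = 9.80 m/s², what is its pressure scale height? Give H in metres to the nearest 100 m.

The scale height of an isothermal atmosphere is H = RT/g.
H = 287.1 × 222 / 9.80 = 63736/9.80 = 6503.7 m.

H ≈ 6500 m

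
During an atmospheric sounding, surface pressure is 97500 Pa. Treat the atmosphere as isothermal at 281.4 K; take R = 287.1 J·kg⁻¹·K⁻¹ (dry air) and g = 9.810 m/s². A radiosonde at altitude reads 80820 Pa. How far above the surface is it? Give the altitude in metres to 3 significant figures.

z ≈ 1550 m

Scale height: H = RT/g = 287.1 × 281.4 / 9.810 = 8235.5 m.
Invert the barometric formula: z = H ln(P₀/P).
P₀/P = 97500/80820 = 1.2064; ln(1.2064) = 0.18764.
z = 8235.5 × 0.18764 = 1545.3 m.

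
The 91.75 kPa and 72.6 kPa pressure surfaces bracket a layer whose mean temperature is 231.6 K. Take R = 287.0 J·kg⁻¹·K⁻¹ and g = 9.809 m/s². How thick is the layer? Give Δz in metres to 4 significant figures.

Δz ≈ 1586 m

Hypsometric equation: Δz = (R T̄/g) ln(P₁/P₂).
R T̄/g = 287.0 × 231.6 / 9.809 = 6776.3 m.
ln(91.75/72.6) = ln(1.2638) = 0.23412.
Δz = 6776.3 × 0.23412 = 1586.5 m.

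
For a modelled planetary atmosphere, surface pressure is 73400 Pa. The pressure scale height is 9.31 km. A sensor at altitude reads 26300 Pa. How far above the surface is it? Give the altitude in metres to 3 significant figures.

Invert the barometric formula: z = H ln(P₀/P).
P₀/P = 73400/26300 = 2.7909; ln(2.7909) = 1.0264.
z = 9310.0 × 1.0264 = 9555.8 m.

z ≈ 9560 m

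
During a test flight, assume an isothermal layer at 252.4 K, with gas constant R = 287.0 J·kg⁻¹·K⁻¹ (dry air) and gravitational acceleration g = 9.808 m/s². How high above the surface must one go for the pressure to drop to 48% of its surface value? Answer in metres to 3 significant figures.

z ≈ 5420 m

Scale height: H = RT/g = 287.0 × 252.4 / 9.808 = 7385.7 m.
Set P/P₀ = exp(−z/H) = 0.48, so z = −H ln(0.48).
−ln(0.48) = 0.73397; z = 7385.7 × 0.73397 = 5420.9 m.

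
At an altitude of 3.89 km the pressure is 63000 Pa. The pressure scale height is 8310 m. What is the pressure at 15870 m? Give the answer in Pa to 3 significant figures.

P ≈ 14900 Pa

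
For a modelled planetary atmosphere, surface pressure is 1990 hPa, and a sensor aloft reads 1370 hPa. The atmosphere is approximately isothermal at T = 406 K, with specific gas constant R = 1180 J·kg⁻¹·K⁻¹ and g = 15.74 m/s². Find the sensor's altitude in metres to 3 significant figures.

z ≈ 11400 m

Scale height: H = RT/g = 1180 × 406 / 15.74 = 30437 m.
Invert the barometric formula: z = H ln(P₀/P).
P₀/P = 1990/1370 = 1.4526; ln(1.4526) = 0.37336.
z = 30437 × 0.37336 = 11364 m.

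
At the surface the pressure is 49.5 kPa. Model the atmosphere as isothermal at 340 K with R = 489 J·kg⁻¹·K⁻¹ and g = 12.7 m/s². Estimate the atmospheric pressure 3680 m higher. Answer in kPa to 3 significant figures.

P ≈ 37.4 kPa

Scale height: H = RT/g = 489 × 340 / 12.7 = 13091 m.
Barometric formula: P = P₀ exp(−z/H).
z/H = 3680.0/13091 = 0.28111; exp(−0.28111) = 0.75495.
P = 49.5 × 0.75495 = 37.370 kPa.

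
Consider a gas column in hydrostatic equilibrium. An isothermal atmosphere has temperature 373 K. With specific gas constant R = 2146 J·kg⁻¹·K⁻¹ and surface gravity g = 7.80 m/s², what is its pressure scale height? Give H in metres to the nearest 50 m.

H ≈ 102600 m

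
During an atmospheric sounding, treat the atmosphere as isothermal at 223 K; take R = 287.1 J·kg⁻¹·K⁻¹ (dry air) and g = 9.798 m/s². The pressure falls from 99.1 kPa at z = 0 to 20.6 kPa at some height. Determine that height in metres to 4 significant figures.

Scale height: H = RT/g = 287.1 × 223 / 9.798 = 6534.3 m.
Invert the barometric formula: z = H ln(P₀/P).
P₀/P = 99.1/20.6 = 4.8107; ln(4.8107) = 1.5708.
z = 6534.3 × 1.5708 = 10264 m.

z ≈ 10260 m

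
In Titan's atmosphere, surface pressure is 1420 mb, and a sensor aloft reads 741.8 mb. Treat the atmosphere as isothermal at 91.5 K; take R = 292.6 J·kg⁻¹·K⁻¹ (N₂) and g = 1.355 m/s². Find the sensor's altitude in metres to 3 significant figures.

z ≈ 12800 m

Scale height: H = RT/g = 292.6 × 91.5 / 1.355 = 19759 m.
Invert the barometric formula: z = H ln(P₀/P).
P₀/P = 1420/741.8 = 1.9143; ln(1.9143) = 0.64935.
z = 19759 × 0.64935 = 12831 m.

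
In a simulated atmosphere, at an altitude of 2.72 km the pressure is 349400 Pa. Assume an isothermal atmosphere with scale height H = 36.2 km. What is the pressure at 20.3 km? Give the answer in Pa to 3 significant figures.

Between two levels, P₂ = P₁ exp(−Δz/H) with Δz = z₂ − z₁.
Δz = 20300 − 2720.0 = 17580 m; Δz/H = 17580/36200 = 0.48564.
P₂ = 349400 × exp(−0.48564) = 349400 × 0.61530 = 214990 Pa.

P ≈ 215000 Pa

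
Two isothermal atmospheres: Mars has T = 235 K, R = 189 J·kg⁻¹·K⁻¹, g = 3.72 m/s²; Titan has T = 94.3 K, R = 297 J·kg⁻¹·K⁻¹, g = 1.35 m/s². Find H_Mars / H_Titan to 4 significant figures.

H_Mars/H_Titan ≈ 0.5755

H = RT/g for each body.
H_Mars = 189 × 235 / 3.72 = 11940 m.
H_Titan = 297 × 94.3 / 1.35 = 20746 m.
H_Mars/H_Titan = 11940/20746 = 0.57553.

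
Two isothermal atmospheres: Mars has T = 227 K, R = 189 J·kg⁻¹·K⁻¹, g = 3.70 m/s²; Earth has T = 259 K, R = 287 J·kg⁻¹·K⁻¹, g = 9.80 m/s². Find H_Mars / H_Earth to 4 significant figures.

H = RT/g for each body.
H_Mars = 189 × 227 / 3.70 = 11595 m.
H_Earth = 287 × 259 / 9.80 = 7585.0 m.
H_Mars/H_Earth = 11595/7585.0 = 1.5287.

H_Mars/H_Earth ≈ 1.529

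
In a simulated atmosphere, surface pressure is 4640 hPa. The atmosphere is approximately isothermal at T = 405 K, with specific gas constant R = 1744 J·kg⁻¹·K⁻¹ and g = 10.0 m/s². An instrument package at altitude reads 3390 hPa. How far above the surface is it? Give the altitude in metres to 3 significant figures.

z ≈ 22200 m

Scale height: H = RT/g = 1744 × 405 / 10.0 = 70632 m.
Invert the barometric formula: z = H ln(P₀/P).
P₀/P = 4640/3390 = 1.3687; ln(1.3687) = 0.31386.
z = 70632 × 0.31386 = 22169 m.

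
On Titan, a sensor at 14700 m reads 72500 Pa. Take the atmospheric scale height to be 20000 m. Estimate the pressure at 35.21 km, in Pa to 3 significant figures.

Between two levels, P₂ = P₁ exp(−Δz/H) with Δz = z₂ − z₁.
Δz = 35210 − 14700 = 20510 m; Δz/H = 20510/20000 = 1.0255.
P₂ = 72500 × exp(−1.0255) = 72500 × 0.35862 = 26000 Pa.

P ≈ 26000 Pa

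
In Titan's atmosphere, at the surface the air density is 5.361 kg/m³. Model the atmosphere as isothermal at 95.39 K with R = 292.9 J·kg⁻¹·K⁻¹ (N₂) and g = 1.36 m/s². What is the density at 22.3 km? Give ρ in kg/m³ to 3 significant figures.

Scale height: H = RT/g = 292.9 × 95.39 / 1.36 = 20544 m.
In an isothermal atmosphere, density decays like pressure: ρ = ρ₀ exp(−z/H).
z/H = 22300/20544 = 1.0855; exp(−1.0855) = 0.33773.
ρ = 5.361 × 0.33773 = 1.8106 kg/m³.

ρ ≈ 1.81 kg/m³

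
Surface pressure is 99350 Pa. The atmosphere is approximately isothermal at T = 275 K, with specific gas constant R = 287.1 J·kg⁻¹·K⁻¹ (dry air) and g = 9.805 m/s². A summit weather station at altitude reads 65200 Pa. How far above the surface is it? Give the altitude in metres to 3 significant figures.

Scale height: H = RT/g = 287.1 × 275 / 9.805 = 8052.3 m.
Invert the barometric formula: z = H ln(P₀/P).
P₀/P = 99350/65200 = 1.5238; ln(1.5238) = 0.42121.
z = 8052.3 × 0.42121 = 3391.7 m.

z ≈ 3390 m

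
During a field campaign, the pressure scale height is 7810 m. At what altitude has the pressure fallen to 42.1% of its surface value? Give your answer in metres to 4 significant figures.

Set P/P₀ = exp(−z/H) = 0.421, so z = −H ln(0.421).
−ln(0.421) = 0.86512; z = 7810.0 × 0.86512 = 6756.6 m.

z ≈ 6757 m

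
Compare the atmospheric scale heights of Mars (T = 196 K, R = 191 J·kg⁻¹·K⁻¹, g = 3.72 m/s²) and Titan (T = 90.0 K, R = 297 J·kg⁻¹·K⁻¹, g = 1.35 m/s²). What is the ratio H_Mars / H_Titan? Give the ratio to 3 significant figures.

H_Mars/H_Titan ≈ 0.508

H = RT/g for each body.
H_Mars = 191 × 196 / 3.72 = 10063 m.
H_Titan = 297 × 90.0 / 1.35 = 19800 m.
H_Mars/H_Titan = 10063/19800 = 0.50823.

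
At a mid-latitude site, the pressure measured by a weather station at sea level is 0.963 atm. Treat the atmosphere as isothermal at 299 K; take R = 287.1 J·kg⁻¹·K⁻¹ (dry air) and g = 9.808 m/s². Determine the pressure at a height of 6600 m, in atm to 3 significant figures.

P ≈ 0.453 atm

Scale height: H = RT/g = 287.1 × 299 / 9.808 = 8752.3 m.
Barometric formula: P = P₀ exp(−z/H).
z/H = 6600.0/8752.3 = 0.75409; exp(−0.75409) = 0.47044.
P = 0.963 × 0.47044 = 0.45303 atm.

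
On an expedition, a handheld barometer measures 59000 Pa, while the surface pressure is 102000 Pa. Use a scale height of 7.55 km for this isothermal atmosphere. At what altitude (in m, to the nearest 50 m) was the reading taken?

Invert the barometric formula: z = H ln(P₀/P).
P₀/P = 102000/59000 = 1.7288; ln(1.7288) = 0.54743.
z = 7550.0 × 0.54743 = 4133.1 m.

z ≈ 4150 m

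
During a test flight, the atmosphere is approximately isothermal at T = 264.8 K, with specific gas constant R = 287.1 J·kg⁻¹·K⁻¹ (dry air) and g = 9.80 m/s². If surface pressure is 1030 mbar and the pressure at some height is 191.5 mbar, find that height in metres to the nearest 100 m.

z ≈ 13100 m

Scale height: H = RT/g = 287.1 × 264.8 / 9.80 = 7757.6 m.
Invert the barometric formula: z = H ln(P₀/P).
P₀/P = 1030/191.5 = 5.3786; ln(5.3786) = 1.6824.
z = 7757.6 × 1.6824 = 13051 m.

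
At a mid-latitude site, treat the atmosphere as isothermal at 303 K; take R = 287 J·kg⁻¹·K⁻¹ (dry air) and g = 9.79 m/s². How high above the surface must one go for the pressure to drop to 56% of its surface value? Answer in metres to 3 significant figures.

z ≈ 5150 m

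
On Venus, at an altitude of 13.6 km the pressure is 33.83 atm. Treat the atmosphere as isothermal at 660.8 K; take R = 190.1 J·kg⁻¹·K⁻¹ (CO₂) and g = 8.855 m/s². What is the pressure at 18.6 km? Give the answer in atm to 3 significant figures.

Scale height: H = RT/g = 190.1 × 660.8 / 8.855 = 14186 m.
Between two levels, P₂ = P₁ exp(−Δz/H) with Δz = z₂ − z₁.
Δz = 18600 − 13600 = 5000.0 m; Δz/H = 5000.0/14186 = 0.35246.
P₂ = 33.83 × exp(−0.35246) = 33.83 × 0.70296 = 23.781 atm.

P ≈ 23.8 atm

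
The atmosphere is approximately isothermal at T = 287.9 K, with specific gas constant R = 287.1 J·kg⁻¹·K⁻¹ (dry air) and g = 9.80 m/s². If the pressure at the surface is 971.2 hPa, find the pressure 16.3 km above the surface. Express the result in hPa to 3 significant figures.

P ≈ 141 hPa

Scale height: H = RT/g = 287.1 × 287.9 / 9.80 = 8434.3 m.
Barometric formula: P = P₀ exp(−z/H).
z/H = 16300/8434.3 = 1.9326; exp(−1.9326) = 0.14477.
P = 971.2 × 0.14477 = 140.60 hPa.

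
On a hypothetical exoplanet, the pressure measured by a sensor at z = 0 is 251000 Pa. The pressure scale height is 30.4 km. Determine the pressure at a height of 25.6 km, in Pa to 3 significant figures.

P ≈ 108000 Pa

Barometric formula: P = P₀ exp(−z/H).
z/H = 25600/30400 = 0.84211; exp(−0.84211) = 0.43080.
P = 251000 × 0.43080 = 108130 Pa.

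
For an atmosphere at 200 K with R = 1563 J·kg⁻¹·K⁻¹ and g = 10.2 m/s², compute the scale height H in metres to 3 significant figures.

The scale height of an isothermal atmosphere is H = RT/g.
H = 1563 × 200 / 10.2 = 312600/10.2 = 30647 m.

H ≈ 30600 m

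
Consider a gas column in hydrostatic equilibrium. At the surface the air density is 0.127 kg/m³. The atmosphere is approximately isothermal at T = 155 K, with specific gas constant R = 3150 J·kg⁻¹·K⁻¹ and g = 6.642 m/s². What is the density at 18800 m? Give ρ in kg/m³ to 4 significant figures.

Scale height: H = RT/g = 3150 × 155 / 6.642 = 73509 m.
In an isothermal atmosphere, density decays like pressure: ρ = ρ₀ exp(−z/H).
z/H = 18800/73509 = 0.25575; exp(−0.25575) = 0.77434.
ρ = 0.127 × 0.77434 = 0.098341 kg/m³.

ρ ≈ 0.09834 kg/m³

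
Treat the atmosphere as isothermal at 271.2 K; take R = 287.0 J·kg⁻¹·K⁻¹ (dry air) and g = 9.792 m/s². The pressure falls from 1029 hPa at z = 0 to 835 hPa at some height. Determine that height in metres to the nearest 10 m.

Scale height: H = RT/g = 287.0 × 271.2 / 9.792 = 7948.8 m.
Invert the barometric formula: z = H ln(P₀/P).
P₀/P = 1029/835 = 1.2323; ln(1.2323) = 0.20888.
z = 7948.8 × 0.20888 = 1660.3 m.

z ≈ 1660 m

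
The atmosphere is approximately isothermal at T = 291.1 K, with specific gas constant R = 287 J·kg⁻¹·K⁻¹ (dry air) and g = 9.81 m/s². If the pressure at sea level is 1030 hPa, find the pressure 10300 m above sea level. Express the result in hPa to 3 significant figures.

P ≈ 307 hPa

Scale height: H = RT/g = 287 × 291.1 / 9.81 = 8516.4 m.
Barometric formula: P = P₀ exp(−z/H).
z/H = 10300/8516.4 = 1.2094; exp(−1.2094) = 0.29838.
P = 1030 × 0.29838 = 307.33 hPa.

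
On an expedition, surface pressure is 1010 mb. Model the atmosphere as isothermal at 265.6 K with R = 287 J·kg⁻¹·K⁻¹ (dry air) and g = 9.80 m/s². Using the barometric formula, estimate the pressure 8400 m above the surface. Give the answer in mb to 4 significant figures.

P ≈ 343.0 mb

Scale height: H = RT/g = 287 × 265.6 / 9.80 = 7778.3 m.
Barometric formula: P = P₀ exp(−z/H).
z/H = 8400.0/7778.3 = 1.0799; exp(−1.0799) = 0.33963.
P = 1010 × 0.33963 = 343.03 mb.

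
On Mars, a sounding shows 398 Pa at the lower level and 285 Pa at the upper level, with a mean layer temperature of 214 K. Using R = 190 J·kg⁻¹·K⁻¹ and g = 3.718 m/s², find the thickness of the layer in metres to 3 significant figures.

Δz ≈ 3650 m

Hypsometric equation: Δz = (R T̄/g) ln(P₁/P₂).
R T̄/g = 190 × 214 / 3.718 = 10936 m.
ln(398/285) = ln(1.3965) = 0.33397.
Δz = 10936 × 0.33397 = 3652.3 m.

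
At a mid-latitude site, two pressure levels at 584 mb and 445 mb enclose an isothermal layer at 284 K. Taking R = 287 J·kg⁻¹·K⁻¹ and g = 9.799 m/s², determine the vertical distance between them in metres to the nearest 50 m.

Hypsometric equation: Δz = (R T̄/g) ln(P₁/P₂).
R T̄/g = 287 × 284 / 9.799 = 8318.0 m.
ln(584/445) = ln(1.3124) = 0.27186.
Δz = 8318.0 × 0.27186 = 2261.3 m.

Δz ≈ 2250 m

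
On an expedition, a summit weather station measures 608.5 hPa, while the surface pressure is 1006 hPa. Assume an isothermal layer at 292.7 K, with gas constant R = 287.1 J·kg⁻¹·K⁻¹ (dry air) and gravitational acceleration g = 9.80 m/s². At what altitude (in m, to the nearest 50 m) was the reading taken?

Scale height: H = RT/g = 287.1 × 292.7 / 9.80 = 8574.9 m.
Invert the barometric formula: z = H ln(P₀/P).
P₀/P = 1006/608.5 = 1.6532; ln(1.6532) = 0.50271.
z = 8574.9 × 0.50271 = 4310.7 m.

z ≈ 4300 m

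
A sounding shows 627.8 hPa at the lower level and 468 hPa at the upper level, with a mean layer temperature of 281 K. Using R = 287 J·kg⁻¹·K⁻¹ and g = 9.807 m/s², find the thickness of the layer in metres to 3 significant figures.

Hypsometric equation: Δz = (R T̄/g) ln(P₁/P₂).
R T̄/g = 287 × 281 / 9.807 = 8223.4 m.
ln(627.8/468) = ln(1.3415) = 0.29379.
Δz = 8223.4 × 0.29379 = 2416.0 m.

Δz ≈ 2420 m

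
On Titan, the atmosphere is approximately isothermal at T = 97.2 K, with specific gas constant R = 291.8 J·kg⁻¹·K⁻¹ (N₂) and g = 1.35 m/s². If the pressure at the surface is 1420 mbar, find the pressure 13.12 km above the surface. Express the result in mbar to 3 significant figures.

Scale height: H = RT/g = 291.8 × 97.2 / 1.35 = 21010 m.
Barometric formula: P = P₀ exp(−z/H).
z/H = 13120/21010 = 0.62446; exp(−0.62446) = 0.53555.
P = 1420 × 0.53555 = 760.48 mbar.

P ≈ 760 mbar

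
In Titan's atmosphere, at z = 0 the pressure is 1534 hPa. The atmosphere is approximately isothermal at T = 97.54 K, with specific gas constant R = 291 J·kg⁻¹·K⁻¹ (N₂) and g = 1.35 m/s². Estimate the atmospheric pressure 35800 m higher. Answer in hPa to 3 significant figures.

P ≈ 279 hPa

Scale height: H = RT/g = 291 × 97.54 / 1.35 = 21025 m.
Barometric formula: P = P₀ exp(−z/H).
z/H = 35800/21025 = 1.7027; exp(−1.7027) = 0.18219.
P = 1534 × 0.18219 = 279.48 hPa.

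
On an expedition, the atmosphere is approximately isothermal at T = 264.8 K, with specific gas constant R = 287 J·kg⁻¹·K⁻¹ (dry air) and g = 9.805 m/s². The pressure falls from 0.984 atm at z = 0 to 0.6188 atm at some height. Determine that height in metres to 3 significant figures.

z ≈ 3600 m

Scale height: H = RT/g = 287 × 264.8 / 9.805 = 7750.9 m.
Invert the barometric formula: z = H ln(P₀/P).
P₀/P = 0.984/0.6188 = 1.5902; ln(1.5902) = 0.46386.
z = 7750.9 × 0.46386 = 3595.3 m.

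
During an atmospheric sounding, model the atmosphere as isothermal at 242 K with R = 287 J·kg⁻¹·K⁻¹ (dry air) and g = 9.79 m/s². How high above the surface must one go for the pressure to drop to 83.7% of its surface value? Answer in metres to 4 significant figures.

z ≈ 1262 m

Scale height: H = RT/g = 287 × 242 / 9.79 = 7094.4 m.
Set P/P₀ = exp(−z/H) = 0.837, so z = −H ln(0.837).
−ln(0.837) = 0.17793; z = 7094.4 × 0.17793 = 1262.3 m.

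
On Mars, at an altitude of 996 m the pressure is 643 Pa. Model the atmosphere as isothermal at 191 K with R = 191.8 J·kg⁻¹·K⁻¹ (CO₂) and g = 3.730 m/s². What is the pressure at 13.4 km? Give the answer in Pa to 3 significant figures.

P ≈ 182 Pa

Scale height: H = RT/g = 191.8 × 191 / 3.730 = 9821.4 m.
Between two levels, P₂ = P₁ exp(−Δz/H) with Δz = z₂ − z₁.
Δz = 13400 − 996.00 = 12404 m; Δz/H = 12404/9821.4 = 1.2630.
P₂ = 643 × exp(−1.2630) = 643 × 0.28280 = 181.84 Pa.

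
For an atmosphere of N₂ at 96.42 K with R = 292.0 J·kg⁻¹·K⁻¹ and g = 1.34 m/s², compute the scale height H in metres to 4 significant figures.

H ≈ 21010 m

The scale height of an isothermal atmosphere is H = RT/g.
H = 292.0 × 96.42 / 1.34 = 28155/1.34 = 21011 m.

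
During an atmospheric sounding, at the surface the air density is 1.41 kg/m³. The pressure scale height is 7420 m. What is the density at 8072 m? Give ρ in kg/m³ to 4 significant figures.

ρ ≈ 0.4751 kg/m³

In an isothermal atmosphere, density decays like pressure: ρ = ρ₀ exp(−z/H).
z/H = 8072.0/7420.0 = 1.0879; exp(−1.0879) = 0.33692.
ρ = 1.41 × 0.33692 = 0.47506 kg/m³.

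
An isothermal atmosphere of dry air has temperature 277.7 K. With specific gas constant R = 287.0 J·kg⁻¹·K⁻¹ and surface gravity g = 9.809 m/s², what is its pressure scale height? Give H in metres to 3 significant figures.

The scale height of an isothermal atmosphere is H = RT/g.
H = 287.0 × 277.7 / 9.809 = 79700/9.809 = 8125.2 m.

H ≈ 8130 m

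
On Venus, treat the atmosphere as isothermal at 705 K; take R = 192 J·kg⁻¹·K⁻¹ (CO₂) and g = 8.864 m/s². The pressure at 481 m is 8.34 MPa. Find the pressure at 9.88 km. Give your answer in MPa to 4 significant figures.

P ≈ 4.507 MPa

Scale height: H = RT/g = 192 × 705 / 8.864 = 15271 m.
Between two levels, P₂ = P₁ exp(−Δz/H) with Δz = z₂ − z₁.
Δz = 9880.0 − 481.00 = 9399.0 m; Δz/H = 9399.0/15271 = 0.61548.
P₂ = 8.34 × exp(−0.61548) = 8.34 × 0.54038 = 4.5068 MPa.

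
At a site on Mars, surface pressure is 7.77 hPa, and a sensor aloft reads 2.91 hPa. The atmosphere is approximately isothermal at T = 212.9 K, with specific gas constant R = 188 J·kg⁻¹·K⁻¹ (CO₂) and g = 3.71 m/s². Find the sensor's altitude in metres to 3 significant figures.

z ≈ 10600 m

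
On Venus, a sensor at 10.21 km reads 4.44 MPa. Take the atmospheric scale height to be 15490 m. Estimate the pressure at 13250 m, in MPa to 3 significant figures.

P ≈ 3.65 MPa

Between two levels, P₂ = P₁ exp(−Δz/H) with Δz = z₂ − z₁.
Δz = 13250 − 10210 = 3040.0 m; Δz/H = 3040.0/15490 = 0.19626.
P₂ = 4.44 × exp(−0.19626) = 4.44 × 0.82180 = 3.6488 MPa.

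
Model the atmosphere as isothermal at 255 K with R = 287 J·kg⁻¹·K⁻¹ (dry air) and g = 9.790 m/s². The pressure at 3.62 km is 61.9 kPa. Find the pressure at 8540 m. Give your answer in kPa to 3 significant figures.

P ≈ 32.1 kPa

Scale height: H = RT/g = 287 × 255 / 9.790 = 7475.5 m.
Between two levels, P₂ = P₁ exp(−Δz/H) with Δz = z₂ − z₁.
Δz = 8540.0 − 3620.0 = 4920.0 m; Δz/H = 4920.0/7475.5 = 0.65815.
P₂ = 61.9 × exp(−0.65815) = 61.9 × 0.51781 = 32.052 kPa.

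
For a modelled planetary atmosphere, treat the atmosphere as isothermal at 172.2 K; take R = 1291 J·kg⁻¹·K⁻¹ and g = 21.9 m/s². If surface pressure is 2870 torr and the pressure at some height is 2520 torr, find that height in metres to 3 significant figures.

Scale height: H = RT/g = 1291 × 172.2 / 21.9 = 10151 m.
Invert the barometric formula: z = H ln(P₀/P).
P₀/P = 2870/2520 = 1.1389; ln(1.1389) = 0.13006.
z = 10151 × 0.13006 = 1320.2 m.

z ≈ 1320 m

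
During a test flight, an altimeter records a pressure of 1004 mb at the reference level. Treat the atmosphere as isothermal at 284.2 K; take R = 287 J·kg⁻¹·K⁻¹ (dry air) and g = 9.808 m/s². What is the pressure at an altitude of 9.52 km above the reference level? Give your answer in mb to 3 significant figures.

P ≈ 320 mb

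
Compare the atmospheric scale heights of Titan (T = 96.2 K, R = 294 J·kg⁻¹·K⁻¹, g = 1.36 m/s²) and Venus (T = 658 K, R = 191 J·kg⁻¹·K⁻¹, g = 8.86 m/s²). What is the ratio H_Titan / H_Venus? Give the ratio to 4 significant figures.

H = RT/g for each body.
H_Titan = 294 × 96.2 / 1.36 = 20796 m.
H_Venus = 191 × 658 / 8.86 = 14185 m.
H_Titan/H_Venus = 20796/14185 = 1.4661.

H_Titan/H_Venus ≈ 1.466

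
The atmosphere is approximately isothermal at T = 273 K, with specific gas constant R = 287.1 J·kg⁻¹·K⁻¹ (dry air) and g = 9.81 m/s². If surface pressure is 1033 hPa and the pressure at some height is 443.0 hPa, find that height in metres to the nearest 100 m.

z ≈ 6800 m

Scale height: H = RT/g = 287.1 × 273 / 9.81 = 7989.6 m.
Invert the barometric formula: z = H ln(P₀/P).
P₀/P = 1033/443.0 = 2.3318; ln(2.3318) = 0.84664.
z = 7989.6 × 0.84664 = 6764.3 m.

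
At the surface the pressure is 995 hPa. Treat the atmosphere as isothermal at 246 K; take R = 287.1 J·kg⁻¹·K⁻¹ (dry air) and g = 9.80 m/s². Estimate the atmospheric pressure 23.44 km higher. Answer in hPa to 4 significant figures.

P ≈ 38.48 hPa

Scale height: H = RT/g = 287.1 × 246 / 9.80 = 7206.8 m.
Barometric formula: P = P₀ exp(−z/H).
z/H = 23440/7206.8 = 3.2525; exp(−3.2525) = 0.038677.
P = 995 × 0.038677 = 38.484 hPa.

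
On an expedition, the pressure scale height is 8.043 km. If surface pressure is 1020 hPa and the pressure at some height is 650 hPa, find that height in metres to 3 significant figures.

z ≈ 3620 m

Invert the barometric formula: z = H ln(P₀/P).
P₀/P = 1020/650 = 1.5692; ln(1.5692) = 0.45057.
z = 8043.0 × 0.45057 = 3623.9 m.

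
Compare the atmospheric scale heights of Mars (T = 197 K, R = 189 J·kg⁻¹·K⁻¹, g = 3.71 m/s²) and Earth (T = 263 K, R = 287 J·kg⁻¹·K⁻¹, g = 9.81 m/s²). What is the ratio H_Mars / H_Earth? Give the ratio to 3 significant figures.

H = RT/g for each body.
H_Mars = 189 × 197 / 3.71 = 10036 m.
H_Earth = 287 × 263 / 9.81 = 7694.3 m.
H_Mars/H_Earth = 10036/7694.3 = 1.3043.

H_Mars/H_Earth ≈ 1.30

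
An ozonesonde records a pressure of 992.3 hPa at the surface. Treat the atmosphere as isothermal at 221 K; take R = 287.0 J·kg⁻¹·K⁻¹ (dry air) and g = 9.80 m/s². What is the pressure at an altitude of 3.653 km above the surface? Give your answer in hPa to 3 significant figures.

Scale height: H = RT/g = 287.0 × 221 / 9.80 = 6472.1 m.
Barometric formula: P = P₀ exp(−z/H).
z/H = 3653.0/6472.1 = 0.56442; exp(−0.56442) = 0.56869.
P = 992.3 × 0.56869 = 564.31 hPa.

P ≈ 564 hPa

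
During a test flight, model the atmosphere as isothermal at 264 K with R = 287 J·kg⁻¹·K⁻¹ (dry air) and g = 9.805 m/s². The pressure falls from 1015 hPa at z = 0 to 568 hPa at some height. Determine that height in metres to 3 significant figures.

Scale height: H = RT/g = 287 × 264 / 9.805 = 7727.5 m.
Invert the barometric formula: z = H ln(P₀/P).
P₀/P = 1015/568 = 1.7870; ln(1.7870) = 0.58054.
z = 7727.5 × 0.58054 = 4486.1 m.

z ≈ 4490 m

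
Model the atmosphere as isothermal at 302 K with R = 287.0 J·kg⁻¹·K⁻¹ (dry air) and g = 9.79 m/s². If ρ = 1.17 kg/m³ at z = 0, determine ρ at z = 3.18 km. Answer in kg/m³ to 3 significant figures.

ρ ≈ 0.817 kg/m³

Scale height: H = RT/g = 287.0 × 302 / 9.79 = 8853.3 m.
In an isothermal atmosphere, density decays like pressure: ρ = ρ₀ exp(−z/H).
z/H = 3180.0/8853.3 = 0.35919; exp(−0.35919) = 0.69824.
ρ = 1.17 × 0.69824 = 0.81694 kg/m³.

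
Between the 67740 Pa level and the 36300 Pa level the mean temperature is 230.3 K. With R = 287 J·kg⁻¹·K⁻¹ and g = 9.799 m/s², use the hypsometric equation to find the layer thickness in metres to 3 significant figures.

Δz ≈ 4210 m

Hypsometric equation: Δz = (R T̄/g) ln(P₁/P₂).
R T̄/g = 287 × 230.3 / 9.799 = 6745.2 m.
ln(67740/36300) = ln(1.8661) = 0.62385.
Δz = 6745.2 × 0.62385 = 4208.0 m.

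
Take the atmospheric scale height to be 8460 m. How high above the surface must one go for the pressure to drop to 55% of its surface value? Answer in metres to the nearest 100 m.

Set P/P₀ = exp(−z/H) = 0.55, so z = −H ln(0.55).
−ln(0.55) = 0.59784; z = 8460.0 × 0.59784 = 5057.7 m.

z ≈ 5100 m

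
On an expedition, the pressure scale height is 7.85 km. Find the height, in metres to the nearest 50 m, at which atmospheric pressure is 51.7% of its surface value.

z ≈ 5200 m

Set P/P₀ = exp(−z/H) = 0.517, so z = −H ln(0.517).
−ln(0.517) = 0.65971; z = 7850.0 × 0.65971 = 5178.7 m.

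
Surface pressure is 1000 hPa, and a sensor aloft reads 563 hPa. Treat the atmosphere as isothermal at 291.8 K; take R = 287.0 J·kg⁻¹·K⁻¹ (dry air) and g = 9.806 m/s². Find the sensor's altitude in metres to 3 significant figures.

Scale height: H = RT/g = 287.0 × 291.8 / 9.806 = 8540.3 m.
Invert the barometric formula: z = H ln(P₀/P).
P₀/P = 1000/563 = 1.7762; ln(1.7762) = 0.57448.
z = 8540.3 × 0.57448 = 4906.2 m.

z ≈ 4910 m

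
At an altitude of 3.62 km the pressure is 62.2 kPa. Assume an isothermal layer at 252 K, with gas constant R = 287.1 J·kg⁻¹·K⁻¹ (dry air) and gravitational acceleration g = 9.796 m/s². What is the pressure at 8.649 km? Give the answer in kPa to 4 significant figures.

P ≈ 31.48 kPa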